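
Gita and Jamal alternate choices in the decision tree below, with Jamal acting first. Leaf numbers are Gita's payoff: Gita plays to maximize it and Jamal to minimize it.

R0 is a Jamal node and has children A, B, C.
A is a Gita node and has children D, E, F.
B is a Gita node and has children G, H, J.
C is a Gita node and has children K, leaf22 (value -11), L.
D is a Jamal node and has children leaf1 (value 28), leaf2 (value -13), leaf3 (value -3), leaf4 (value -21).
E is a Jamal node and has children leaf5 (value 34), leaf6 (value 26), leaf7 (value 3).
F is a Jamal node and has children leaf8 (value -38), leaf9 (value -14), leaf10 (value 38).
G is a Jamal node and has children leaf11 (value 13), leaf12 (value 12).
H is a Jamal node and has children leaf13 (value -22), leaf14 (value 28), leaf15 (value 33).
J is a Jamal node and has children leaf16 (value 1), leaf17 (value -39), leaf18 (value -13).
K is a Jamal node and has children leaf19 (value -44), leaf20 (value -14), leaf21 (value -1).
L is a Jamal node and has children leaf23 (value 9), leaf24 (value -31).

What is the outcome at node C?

-11

K (Jamal): min(-44, -14, -1) = -44
L (Jamal): min(9, -31) = -31
C (Gita): max(-44, -11, -31) = -11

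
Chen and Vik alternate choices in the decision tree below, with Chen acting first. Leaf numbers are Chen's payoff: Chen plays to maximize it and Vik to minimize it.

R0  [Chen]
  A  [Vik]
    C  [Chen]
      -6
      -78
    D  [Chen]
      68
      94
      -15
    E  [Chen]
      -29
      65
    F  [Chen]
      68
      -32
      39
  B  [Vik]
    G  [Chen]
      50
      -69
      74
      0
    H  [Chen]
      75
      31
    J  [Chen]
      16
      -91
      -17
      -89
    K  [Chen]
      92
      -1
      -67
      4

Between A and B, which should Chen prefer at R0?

B

C (Chen): max(-6, -78) = -6
D (Chen): max(68, 94, -15) = 94
E (Chen): max(-29, 65) = 65
F (Chen): max(68, -32, 39) = 68
A (Vik): min(-6, 94, 65, 68) = -6
G (Chen): max(50, -69, 74, 0) = 74
H (Chen): max(75, 31) = 75
J (Chen): max(16, -91, -17, -89) = 16
K (Chen): max(92, -1, -67, 4) = 92
B (Vik): min(74, 75, 16, 92) = 16
Chen prefers the higher value; A=-6, B=16. B is better since 16 > -6.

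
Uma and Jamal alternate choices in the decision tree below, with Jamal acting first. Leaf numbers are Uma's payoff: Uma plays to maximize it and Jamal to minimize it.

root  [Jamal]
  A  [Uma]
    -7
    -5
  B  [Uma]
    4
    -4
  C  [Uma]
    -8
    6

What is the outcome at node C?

C (Uma): max(-8, 6) = 6

6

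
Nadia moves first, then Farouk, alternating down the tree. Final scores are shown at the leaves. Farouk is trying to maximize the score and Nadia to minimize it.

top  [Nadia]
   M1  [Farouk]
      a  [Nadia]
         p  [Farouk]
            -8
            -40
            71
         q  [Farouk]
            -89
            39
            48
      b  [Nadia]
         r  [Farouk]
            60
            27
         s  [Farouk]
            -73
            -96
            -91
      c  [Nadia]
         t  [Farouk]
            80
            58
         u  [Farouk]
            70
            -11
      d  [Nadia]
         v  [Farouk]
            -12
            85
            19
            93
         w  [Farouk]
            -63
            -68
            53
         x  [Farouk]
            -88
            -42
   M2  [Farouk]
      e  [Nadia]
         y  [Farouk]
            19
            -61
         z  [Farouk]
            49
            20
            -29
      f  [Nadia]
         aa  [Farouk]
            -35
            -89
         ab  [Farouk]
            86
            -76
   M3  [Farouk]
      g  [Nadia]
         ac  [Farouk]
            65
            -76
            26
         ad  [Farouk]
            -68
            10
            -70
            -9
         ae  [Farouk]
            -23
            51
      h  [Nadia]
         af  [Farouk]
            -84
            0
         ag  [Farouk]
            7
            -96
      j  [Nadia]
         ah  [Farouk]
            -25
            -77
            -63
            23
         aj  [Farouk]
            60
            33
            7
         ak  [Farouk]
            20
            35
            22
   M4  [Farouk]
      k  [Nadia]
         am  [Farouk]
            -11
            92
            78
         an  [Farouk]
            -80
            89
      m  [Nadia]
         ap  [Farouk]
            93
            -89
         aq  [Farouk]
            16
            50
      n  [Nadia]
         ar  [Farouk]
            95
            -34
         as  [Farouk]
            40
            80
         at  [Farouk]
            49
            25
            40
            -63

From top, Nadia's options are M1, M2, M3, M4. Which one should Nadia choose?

p (Farouk): max(-8, -40, 71) = 71
q (Farouk): max(-89, 39, 48) = 48
a (Nadia): min(71, 48) = 48
r (Farouk): max(60, 27) = 60
s (Farouk): max(-73, -96, -91) = -73
b (Nadia): min(60, -73) = -73
t (Farouk): max(80, 58) = 80
u (Farouk): max(70, -11) = 70
c (Nadia): min(80, 70) = 70
v (Farouk): max(-12, 85, 19, 93) = 93
w (Farouk): max(-63, -68, 53) = 53
x (Farouk): max(-88, -42) = -42
d (Nadia): min(93, 53, -42) = -42
M1 (Farouk): max(48, -73, 70, -42) = 70
y (Farouk): max(19, -61) = 19
z (Farouk): max(49, 20, -29) = 49
e (Nadia): min(19, 49) = 19
aa (Farouk): max(-35, -89) = -35
ab (Farouk): max(86, -76) = 86
f (Nadia): min(-35, 86) = -35
M2 (Farouk): max(19, -35) = 19
ac (Farouk): max(65, -76, 26) = 65
ad (Farouk): max(-68, 10, -70, -9) = 10
ae (Farouk): max(-23, 51) = 51
g (Nadia): min(65, 10, 51) = 10
af (Farouk): max(-84, 0) = 0
ag (Farouk): max(7, -96) = 7
h (Nadia): min(0, 7) = 0
ah (Farouk): max(-25, -77, -63, 23) = 23
aj (Farouk): max(60, 33, 7) = 60
ak (Farouk): max(20, 35, 22) = 35
j (Nadia): min(23, 60, 35) = 23
M3 (Farouk): max(10, 0, 23) = 23
am (Farouk): max(-11, 92, 78) = 92
an (Farouk): max(-80, 89) = 89
k (Nadia): min(92, 89) = 89
ap (Farouk): max(93, -89) = 93
aq (Farouk): max(16, 50) = 50
m (Nadia): min(93, 50) = 50
ar (Farouk): max(95, -34) = 95
as (Farouk): max(40, 80) = 80
at (Farouk): max(49, 25, 40, -63) = 49
n (Nadia): min(95, 80, 49) = 49
M4 (Farouk): max(89, 50, 49) = 89
top (Nadia): min(70, 19, 23, 89) = 19
Nadia at top wants the lowest of {M1=70, M2=19, M3=23, M4=89}, so chooses M2.

M2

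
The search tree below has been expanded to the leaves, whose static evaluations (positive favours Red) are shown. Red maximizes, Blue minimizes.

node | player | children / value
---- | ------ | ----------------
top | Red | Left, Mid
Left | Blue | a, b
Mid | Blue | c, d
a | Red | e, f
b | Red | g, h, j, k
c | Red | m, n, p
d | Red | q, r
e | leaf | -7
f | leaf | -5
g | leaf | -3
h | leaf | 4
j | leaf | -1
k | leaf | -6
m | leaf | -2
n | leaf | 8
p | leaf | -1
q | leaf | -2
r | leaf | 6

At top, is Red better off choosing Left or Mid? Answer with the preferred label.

a (Red): max(-7, -5) = -5
b (Red): max(-3, 4, -1, -6) = 4
Left (Blue): min(-5, 4) = -5
c (Red): max(-2, 8, -1) = 8
d (Red): max(-2, 6) = 6
Mid (Blue): min(8, 6) = 6
Red prefers the higher value; Left=-5, Mid=6. Mid is better since 6 > -5.

Mid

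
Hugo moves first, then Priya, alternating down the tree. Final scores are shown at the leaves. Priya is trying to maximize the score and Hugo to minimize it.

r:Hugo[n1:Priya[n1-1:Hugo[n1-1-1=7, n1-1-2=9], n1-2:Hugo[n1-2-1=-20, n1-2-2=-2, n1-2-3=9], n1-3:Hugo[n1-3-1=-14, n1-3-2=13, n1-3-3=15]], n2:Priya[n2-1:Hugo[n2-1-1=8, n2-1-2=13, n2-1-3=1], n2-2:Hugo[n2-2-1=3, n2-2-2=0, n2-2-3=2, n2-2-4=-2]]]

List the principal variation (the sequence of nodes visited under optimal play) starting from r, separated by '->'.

r -> n2 -> n2-1 -> n2-1-3

n1-1 (Hugo): min(7, 9) = 7
n1-2 (Hugo): min(-20, -2, 9) = -20
n1-3 (Hugo): min(-14, 13, 15) = -14
n1 (Priya): max(7, -20, -14) = 7
n2-1 (Hugo): min(8, 13, 1) = 1
n2-2 (Hugo): min(3, 0, 2, -2) = -2
n2 (Priya): max(1, -2) = 1
r (Hugo): min(7, 1) = 1
At r, Hugo picks n2 (lowest: 1).
At n2, Priya picks n2-1 (highest: 1).
At n2-1, Hugo picks n2-1-3 (lowest: 1).
Terminal value 1.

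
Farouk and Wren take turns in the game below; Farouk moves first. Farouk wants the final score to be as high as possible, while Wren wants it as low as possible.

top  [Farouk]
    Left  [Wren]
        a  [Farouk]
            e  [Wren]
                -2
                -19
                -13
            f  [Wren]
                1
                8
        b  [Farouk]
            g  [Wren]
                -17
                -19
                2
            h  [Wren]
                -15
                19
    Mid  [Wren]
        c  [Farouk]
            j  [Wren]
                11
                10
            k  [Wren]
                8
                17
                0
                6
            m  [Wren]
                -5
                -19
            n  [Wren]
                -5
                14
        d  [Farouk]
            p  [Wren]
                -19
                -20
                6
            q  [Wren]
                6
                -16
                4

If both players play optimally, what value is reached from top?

-15

e (Wren): min(-2, -19, -13) = -19
f (Wren): min(1, 8) = 1
a (Farouk): max(-19, 1) = 1
g (Wren): min(-17, -19, 2) = -19
h (Wren): min(-15, 19) = -15
b (Farouk): max(-19, -15) = -15
Left (Wren): min(1, -15) = -15
j (Wren): min(11, 10) = 10
k (Wren): min(8, 17, 0, 6) = 0
m (Wren): min(-5, -19) = -19
n (Wren): min(-5, 14) = -5
c (Farouk): max(10, 0, -19, -5) = 10
p (Wren): min(-19, -20, 6) = -20
q (Wren): min(6, -16, 4) = -16
d (Farouk): max(-20, -16) = -16
Mid (Wren): min(10, -16) = -16
top (Farouk): max(-15, -16) = -15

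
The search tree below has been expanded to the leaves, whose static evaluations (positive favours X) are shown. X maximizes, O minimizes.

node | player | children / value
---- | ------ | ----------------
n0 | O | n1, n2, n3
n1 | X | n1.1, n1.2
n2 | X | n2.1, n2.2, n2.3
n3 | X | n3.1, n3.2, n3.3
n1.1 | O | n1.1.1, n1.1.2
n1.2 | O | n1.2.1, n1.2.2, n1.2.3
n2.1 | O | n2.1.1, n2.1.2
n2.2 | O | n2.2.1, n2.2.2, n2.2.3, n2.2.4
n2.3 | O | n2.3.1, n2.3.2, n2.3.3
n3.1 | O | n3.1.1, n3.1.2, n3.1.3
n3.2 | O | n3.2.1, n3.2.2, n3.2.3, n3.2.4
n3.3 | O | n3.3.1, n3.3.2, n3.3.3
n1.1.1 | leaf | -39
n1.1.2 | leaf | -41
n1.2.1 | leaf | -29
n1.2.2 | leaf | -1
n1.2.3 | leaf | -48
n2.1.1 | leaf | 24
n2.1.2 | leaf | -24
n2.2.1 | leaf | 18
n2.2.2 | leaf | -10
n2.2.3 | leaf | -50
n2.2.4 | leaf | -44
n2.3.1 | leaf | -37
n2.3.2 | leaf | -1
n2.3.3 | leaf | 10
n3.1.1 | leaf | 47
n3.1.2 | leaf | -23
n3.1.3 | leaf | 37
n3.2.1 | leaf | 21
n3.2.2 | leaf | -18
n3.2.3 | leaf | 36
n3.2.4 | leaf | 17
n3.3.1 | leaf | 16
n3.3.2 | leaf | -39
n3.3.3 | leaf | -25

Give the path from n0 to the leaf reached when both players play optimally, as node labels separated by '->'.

n0 -> n1 -> n1.1 -> n1.1.2

n1.1 (O): min(-39, -41) = -41
n1.2 (O): min(-29, -1, -48) = -48
n1 (X): max(-41, -48) = -41
n2.1 (O): min(24, -24) = -24
n2.2 (O): min(18, -10, -50, -44) = -50
n2.3 (O): min(-37, -1, 10) = -37
n2 (X): max(-24, -50, -37) = -24
n3.1 (O): min(47, -23, 37) = -23
n3.2 (O): min(21, -18, 36, 17) = -18
n3.3 (O): min(16, -39, -25) = -39
n3 (X): max(-23, -18, -39) = -18
n0 (O): min(-41, -24, -18) = -41
At n0, O picks n1 (lowest: -41).
At n1, X picks n1.1 (highest: -41).
At n1.1, O picks n1.1.2 (lowest: -41).
Terminal value -41.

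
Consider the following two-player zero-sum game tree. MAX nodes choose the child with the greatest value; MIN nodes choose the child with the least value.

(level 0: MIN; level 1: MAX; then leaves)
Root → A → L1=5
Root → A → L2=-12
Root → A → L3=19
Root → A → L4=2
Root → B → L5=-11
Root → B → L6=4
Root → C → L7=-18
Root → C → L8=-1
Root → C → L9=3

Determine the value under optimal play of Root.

A (MAX): max(5, -12, 19, 2) = 19
B (MAX): max(-11, 4) = 4
C (MAX): max(-18, -1, 3) = 3
Root (MIN): min(19, 4, 3) = 3

3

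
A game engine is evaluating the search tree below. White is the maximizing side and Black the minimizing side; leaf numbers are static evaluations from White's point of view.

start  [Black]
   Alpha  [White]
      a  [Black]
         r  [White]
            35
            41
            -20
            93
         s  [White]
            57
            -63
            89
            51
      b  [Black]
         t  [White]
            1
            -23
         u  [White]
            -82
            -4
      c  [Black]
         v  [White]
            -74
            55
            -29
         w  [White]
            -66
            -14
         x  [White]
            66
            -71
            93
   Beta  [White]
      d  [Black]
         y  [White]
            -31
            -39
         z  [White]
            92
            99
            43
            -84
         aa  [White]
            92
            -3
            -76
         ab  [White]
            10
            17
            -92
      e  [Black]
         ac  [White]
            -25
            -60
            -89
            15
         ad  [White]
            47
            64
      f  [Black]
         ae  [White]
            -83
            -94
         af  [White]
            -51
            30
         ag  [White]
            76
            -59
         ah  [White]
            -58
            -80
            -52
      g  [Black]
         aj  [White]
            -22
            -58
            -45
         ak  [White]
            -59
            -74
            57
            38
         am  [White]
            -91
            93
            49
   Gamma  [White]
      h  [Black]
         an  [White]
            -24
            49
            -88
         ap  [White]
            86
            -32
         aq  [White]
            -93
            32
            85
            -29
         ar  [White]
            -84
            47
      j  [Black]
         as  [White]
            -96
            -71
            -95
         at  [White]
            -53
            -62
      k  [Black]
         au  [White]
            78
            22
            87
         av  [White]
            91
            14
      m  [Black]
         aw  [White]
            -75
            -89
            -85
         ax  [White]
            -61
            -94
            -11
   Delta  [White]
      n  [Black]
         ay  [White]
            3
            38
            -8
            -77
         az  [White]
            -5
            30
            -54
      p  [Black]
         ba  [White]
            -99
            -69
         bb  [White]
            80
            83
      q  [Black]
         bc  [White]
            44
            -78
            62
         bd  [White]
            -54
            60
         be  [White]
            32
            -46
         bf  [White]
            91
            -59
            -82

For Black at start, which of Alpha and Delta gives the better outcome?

r (White): max(35, 41, -20, 93) = 93
s (White): max(57, -63, 89, 51) = 89
a (Black): min(93, 89) = 89
t (White): max(1, -23) = 1
u (White): max(-82, -4) = -4
b (Black): min(1, -4) = -4
v (White): max(-74, 55, -29) = 55
w (White): max(-66, -14) = -14
x (White): max(66, -71, 93) = 93
c (Black): min(55, -14, 93) = -14
Alpha (White): max(89, -4, -14) = 89
ay (White): max(3, 38, -8, -77) = 38
az (White): max(-5, 30, -54) = 30
n (Black): min(38, 30) = 30
ba (White): max(-99, -69) = -69
bb (White): max(80, 83) = 83
p (Black): min(-69, 83) = -69
bc (White): max(44, -78, 62) = 62
bd (White): max(-54, 60) = 60
be (White): max(32, -46) = 32
bf (White): max(91, -59, -82) = 91
q (Black): min(62, 60, 32, 91) = 32
Delta (White): max(30, -69, 32) = 32
Black prefers the lower value; Alpha=89, Delta=32. Delta is better since 32 < 89.

Delta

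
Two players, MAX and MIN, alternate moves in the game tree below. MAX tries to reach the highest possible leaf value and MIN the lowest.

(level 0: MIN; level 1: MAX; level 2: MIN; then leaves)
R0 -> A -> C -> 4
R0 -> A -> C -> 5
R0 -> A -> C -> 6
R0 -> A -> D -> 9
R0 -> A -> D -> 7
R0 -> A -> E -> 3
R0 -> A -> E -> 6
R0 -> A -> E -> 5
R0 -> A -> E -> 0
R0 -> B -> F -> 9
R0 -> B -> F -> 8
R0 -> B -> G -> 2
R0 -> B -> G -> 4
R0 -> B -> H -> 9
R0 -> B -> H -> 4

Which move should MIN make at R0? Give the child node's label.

C (MIN): min(4, 5, 6) = 4
D (MIN): min(9, 7) = 7
E (MIN): min(3, 6, 5, 0) = 0
A (MAX): max(4, 7, 0) = 7
F (MIN): min(9, 8) = 8
G (MIN): min(2, 4) = 2
H (MIN): min(9, 4) = 4
B (MAX): max(8, 2, 4) = 8
R0 (MIN): min(7, 8) = 7
MIN at R0 wants the lowest of {A=7, B=8}, so chooses A.

A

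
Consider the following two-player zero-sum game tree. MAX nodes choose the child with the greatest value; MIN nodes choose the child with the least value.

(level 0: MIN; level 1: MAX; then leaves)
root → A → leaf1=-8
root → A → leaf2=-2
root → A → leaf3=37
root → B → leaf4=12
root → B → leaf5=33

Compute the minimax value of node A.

A (MAX): max(-8, -2, 37) = 37

37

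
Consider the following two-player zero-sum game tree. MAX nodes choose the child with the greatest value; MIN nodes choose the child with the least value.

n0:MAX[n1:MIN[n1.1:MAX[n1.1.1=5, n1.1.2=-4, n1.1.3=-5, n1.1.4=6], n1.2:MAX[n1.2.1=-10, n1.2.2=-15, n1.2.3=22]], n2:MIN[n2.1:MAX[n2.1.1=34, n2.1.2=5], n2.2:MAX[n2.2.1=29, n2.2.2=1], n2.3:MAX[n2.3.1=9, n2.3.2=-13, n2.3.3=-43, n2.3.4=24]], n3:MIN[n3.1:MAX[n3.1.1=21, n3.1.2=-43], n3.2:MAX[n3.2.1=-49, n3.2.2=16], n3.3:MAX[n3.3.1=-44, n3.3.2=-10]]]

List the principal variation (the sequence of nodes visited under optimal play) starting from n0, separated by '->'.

n0 -> n2 -> n2.3 -> n2.3.4

n1.1 (MAX): max(5, -4, -5, 6) = 6
n1.2 (MAX): max(-10, -15, 22) = 22
n1 (MIN): min(6, 22) = 6
n2.1 (MAX): max(34, 5) = 34
n2.2 (MAX): max(29, 1) = 29
n2.3 (MAX): max(9, -13, -43, 24) = 24
n2 (MIN): min(34, 29, 24) = 24
n3.1 (MAX): max(21, -43) = 21
n3.2 (MAX): max(-49, 16) = 16
n3.3 (MAX): max(-44, -10) = -10
n3 (MIN): min(21, 16, -10) = -10
n0 (MAX): max(6, 24, -10) = 24
At n0, MAX picks n2 (highest: 24).
At n2, MIN picks n2.3 (lowest: 24).
At n2.3, MAX picks n2.3.4 (highest: 24).
Terminal value 24.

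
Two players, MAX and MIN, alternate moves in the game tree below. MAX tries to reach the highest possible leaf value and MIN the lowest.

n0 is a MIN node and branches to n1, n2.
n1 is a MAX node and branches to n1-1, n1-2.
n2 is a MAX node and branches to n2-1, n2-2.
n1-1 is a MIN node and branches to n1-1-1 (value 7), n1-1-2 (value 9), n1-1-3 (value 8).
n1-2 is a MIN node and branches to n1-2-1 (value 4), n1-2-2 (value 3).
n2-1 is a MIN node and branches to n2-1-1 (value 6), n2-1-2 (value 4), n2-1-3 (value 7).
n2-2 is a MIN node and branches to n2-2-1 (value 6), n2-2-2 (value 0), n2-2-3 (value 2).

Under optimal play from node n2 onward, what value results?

4

n2-1 (MIN): min(6, 4, 7) = 4
n2-2 (MIN): min(6, 0, 2) = 0
n2 (MAX): max(4, 0) = 4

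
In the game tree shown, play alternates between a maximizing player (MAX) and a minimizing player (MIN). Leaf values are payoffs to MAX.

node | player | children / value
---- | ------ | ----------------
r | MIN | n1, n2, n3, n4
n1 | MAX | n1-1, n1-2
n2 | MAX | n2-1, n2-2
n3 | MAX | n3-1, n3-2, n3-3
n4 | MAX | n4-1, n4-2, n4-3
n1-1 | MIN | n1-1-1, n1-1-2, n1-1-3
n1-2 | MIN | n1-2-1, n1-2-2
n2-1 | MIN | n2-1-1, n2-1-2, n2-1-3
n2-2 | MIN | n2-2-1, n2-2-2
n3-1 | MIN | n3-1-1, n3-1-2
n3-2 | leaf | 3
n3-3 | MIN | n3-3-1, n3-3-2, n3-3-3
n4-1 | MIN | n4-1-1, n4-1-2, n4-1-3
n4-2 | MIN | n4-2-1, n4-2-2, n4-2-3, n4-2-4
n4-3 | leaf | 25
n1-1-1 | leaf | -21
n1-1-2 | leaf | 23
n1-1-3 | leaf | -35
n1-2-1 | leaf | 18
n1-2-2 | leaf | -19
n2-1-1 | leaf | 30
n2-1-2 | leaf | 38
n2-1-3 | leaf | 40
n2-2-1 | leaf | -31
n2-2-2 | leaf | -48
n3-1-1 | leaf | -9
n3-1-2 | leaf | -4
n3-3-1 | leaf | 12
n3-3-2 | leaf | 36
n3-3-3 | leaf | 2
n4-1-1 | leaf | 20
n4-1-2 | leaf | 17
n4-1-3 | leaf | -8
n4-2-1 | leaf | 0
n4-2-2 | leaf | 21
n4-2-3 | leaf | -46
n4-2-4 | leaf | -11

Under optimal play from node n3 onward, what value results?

n3-1 (MIN): min(-9, -4) = -9
n3-3 (MIN): min(12, 36, 2) = 2
n3 (MAX): max(-9, 3, 2) = 3

3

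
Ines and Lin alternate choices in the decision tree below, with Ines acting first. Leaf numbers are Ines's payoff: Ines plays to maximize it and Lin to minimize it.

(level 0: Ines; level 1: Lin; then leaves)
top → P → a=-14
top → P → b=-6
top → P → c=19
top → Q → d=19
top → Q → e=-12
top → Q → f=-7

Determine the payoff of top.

-12

P (Lin): min(-14, -6, 19) = -14
Q (Lin): min(19, -12, -7) = -12
top (Ines): max(-14, -12) = -12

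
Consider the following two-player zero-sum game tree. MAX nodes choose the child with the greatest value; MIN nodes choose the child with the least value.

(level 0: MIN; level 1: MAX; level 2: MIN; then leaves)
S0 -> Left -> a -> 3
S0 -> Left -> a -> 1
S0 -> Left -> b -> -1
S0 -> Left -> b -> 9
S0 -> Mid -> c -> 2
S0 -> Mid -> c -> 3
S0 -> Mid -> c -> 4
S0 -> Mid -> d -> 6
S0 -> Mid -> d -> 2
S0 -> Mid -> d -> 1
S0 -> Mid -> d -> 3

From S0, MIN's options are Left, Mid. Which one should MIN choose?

a (MIN): min(3, 1) = 1
b (MIN): min(-1, 9) = -1
Left (MAX): max(1, -1) = 1
c (MIN): min(2, 3, 4) = 2
d (MIN): min(6, 2, 1, 3) = 1
Mid (MAX): max(2, 1) = 2
S0 (MIN): min(1, 2) = 1
MIN at S0 wants the lowest of {Left=1, Mid=2}, so chooses Left.

Left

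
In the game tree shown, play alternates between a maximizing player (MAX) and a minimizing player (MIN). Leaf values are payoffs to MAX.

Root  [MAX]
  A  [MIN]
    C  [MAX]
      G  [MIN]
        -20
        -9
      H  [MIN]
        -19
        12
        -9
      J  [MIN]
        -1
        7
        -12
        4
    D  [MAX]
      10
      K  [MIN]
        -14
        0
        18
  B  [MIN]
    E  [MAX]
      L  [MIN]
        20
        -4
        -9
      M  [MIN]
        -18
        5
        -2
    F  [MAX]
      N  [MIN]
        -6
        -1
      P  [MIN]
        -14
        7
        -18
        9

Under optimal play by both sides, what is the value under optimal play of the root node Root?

-9

G (MIN): min(-20, -9) = -20
H (MIN): min(-19, 12, -9) = -19
J (MIN): min(-1, 7, -12, 4) = -12
C (MAX): max(-20, -19, -12) = -12
K (MIN): min(-14, 0, 18) = -14
D (MAX): max(10, -14) = 10
A (MIN): min(-12, 10) = -12
L (MIN): min(20, -4, -9) = -9
M (MIN): min(-18, 5, -2) = -18
E (MAX): max(-9, -18) = -9
N (MIN): min(-6, -1) = -6
P (MIN): min(-14, 7, -18, 9) = -18
F (MAX): max(-6, -18) = -6
B (MIN): min(-9, -6) = -9
Root (MAX): max(-12, -9) = -9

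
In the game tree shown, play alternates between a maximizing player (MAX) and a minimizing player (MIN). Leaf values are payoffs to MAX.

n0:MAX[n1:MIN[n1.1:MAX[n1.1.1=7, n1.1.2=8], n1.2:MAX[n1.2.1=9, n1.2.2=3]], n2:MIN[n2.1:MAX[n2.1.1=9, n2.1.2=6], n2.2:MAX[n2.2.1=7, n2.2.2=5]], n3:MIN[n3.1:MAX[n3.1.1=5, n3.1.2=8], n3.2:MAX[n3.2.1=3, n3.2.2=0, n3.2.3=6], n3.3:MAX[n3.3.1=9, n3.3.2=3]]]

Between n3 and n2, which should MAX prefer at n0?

n3.1 (MAX): max(5, 8) = 8
n3.2 (MAX): max(3, 0, 6) = 6
n3.3 (MAX): max(9, 3) = 9
n3 (MIN): min(8, 6, 9) = 6
n2.1 (MAX): max(9, 6) = 9
n2.2 (MAX): max(7, 5) = 7
n2 (MIN): min(9, 7) = 7
MAX prefers the higher value; n3=6, n2=7. n2 is better since 7 > 6.

n2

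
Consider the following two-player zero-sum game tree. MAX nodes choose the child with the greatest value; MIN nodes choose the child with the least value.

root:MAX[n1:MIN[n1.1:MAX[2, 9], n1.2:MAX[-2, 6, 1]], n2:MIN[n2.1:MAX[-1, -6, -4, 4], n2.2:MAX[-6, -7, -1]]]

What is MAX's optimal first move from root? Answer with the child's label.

n1

n1.1 (MAX): max(2, 9) = 9
n1.2 (MAX): max(-2, 6, 1) = 6
n1 (MIN): min(9, 6) = 6
n2.1 (MAX): max(-1, -6, -4, 4) = 4
n2.2 (MAX): max(-6, -7, -1) = -1
n2 (MIN): min(4, -1) = -1
root (MAX): max(6, -1) = 6
MAX at root wants the highest of {n1=6, n2=-1}, so chooses n1.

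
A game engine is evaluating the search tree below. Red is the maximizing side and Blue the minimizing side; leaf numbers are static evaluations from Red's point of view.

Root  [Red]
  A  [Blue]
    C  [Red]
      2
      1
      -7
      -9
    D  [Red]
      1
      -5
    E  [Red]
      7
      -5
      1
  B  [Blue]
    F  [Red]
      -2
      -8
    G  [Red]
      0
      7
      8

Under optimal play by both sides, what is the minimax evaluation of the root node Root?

C (Red): max(2, 1, -7, -9) = 2
D (Red): max(1, -5) = 1
E (Red): max(7, -5, 1) = 7
A (Blue): min(2, 1, 7) = 1
F (Red): max(-2, -8) = -2
G (Red): max(0, 7, 8) = 8
B (Blue): min(-2, 8) = -2
Root (Red): max(1, -2) = 1

1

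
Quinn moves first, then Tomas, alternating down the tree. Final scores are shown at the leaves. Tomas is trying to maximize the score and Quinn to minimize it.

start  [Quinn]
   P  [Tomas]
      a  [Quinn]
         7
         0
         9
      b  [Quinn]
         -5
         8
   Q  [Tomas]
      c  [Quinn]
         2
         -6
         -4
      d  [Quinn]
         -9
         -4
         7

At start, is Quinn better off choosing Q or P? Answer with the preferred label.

c (Quinn): min(2, -6, -4) = -6
d (Quinn): min(-9, -4, 7) = -9
Q (Tomas): max(-6, -9) = -6
a (Quinn): min(7, 0, 9) = 0
b (Quinn): min(-5, 8) = -5
P (Tomas): max(0, -5) = 0
Quinn prefers the lower value; Q=-6, P=0. Q is better since -6 < 0.

Q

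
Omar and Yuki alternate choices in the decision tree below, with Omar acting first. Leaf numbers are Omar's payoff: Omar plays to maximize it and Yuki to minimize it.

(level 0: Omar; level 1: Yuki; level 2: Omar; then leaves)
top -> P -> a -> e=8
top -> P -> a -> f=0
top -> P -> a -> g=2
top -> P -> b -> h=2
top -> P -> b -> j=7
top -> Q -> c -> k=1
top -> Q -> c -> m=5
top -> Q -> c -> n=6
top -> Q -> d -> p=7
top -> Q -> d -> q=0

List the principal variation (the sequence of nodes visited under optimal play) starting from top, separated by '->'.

a (Omar): max(8, 0, 2) = 8
b (Omar): max(2, 7) = 7
P (Yuki): min(8, 7) = 7
c (Omar): max(1, 5, 6) = 6
d (Omar): max(7, 0) = 7
Q (Yuki): min(6, 7) = 6
top (Omar): max(7, 6) = 7
At top, Omar picks P (highest: 7).
At P, Yuki picks b (lowest: 7).
At b, Omar picks j (highest: 7).
Terminal value 7.

top -> P -> b -> j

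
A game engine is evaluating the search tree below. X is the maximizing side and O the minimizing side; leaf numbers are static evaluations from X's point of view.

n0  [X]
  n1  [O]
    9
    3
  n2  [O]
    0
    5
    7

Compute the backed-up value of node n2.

0

n2 (O): min(0, 5, 7) = 0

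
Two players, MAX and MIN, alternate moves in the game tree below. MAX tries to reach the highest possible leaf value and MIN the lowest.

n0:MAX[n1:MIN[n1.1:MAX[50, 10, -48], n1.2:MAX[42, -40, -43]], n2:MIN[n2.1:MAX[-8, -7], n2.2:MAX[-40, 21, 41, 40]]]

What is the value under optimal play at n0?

42

n1.1 (MAX): max(50, 10, -48) = 50
n1.2 (MAX): max(42, -40, -43) = 42
n1 (MIN): min(50, 42) = 42
n2.1 (MAX): max(-8, -7) = -7
n2.2 (MAX): max(-40, 21, 41, 40) = 41
n2 (MIN): min(-7, 41) = -7
n0 (MAX): max(42, -7) = 42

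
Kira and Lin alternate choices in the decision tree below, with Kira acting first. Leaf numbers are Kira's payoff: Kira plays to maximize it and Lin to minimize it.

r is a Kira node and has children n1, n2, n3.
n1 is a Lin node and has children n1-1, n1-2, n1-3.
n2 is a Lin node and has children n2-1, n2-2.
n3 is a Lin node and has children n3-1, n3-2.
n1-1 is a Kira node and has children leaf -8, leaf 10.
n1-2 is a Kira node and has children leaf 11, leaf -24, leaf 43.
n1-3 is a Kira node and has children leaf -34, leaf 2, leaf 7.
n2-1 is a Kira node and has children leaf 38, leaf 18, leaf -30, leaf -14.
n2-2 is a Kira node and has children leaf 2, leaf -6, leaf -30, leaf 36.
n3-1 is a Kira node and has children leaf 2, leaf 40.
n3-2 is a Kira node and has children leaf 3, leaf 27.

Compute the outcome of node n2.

n2-1 (Kira): max(38, 18, -30, -14) = 38
n2-2 (Kira): max(2, -6, -30, 36) = 36
n2 (Lin): min(38, 36) = 36

36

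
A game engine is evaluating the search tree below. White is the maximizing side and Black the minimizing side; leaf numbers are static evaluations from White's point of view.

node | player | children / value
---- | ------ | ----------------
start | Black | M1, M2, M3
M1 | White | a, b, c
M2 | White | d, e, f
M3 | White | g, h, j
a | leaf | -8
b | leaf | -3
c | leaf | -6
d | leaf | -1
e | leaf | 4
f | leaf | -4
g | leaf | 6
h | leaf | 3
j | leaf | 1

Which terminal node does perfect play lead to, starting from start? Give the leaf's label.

b

M1 (White): max(-8, -3, -6) = -3
M2 (White): max(-1, 4, -4) = 4
M3 (White): max(6, 3, 1) = 6
start (Black): min(-3, 4, 6) = -3
At start, Black picks M1 (lowest: -3).
At M1, White picks b (highest: -3).
Terminal value -3.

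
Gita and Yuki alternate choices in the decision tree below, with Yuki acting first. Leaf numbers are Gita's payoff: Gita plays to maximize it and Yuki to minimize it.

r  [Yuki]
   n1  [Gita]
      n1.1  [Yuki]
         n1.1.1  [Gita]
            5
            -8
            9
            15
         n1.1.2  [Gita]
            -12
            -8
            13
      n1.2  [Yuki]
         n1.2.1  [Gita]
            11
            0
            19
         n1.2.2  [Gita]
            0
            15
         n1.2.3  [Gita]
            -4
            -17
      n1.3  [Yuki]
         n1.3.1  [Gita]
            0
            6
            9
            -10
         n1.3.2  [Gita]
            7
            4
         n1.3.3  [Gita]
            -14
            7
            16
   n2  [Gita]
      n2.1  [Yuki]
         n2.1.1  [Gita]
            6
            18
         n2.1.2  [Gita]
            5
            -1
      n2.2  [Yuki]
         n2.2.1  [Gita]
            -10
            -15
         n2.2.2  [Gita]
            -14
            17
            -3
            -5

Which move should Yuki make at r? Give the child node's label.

n2

n1.1.1 (Gita): max(5, -8, 9, 15) = 15
n1.1.2 (Gita): max(-12, -8, 13) = 13
n1.1 (Yuki): min(15, 13) = 13
n1.2.1 (Gita): max(11, 0, 19) = 19
n1.2.2 (Gita): max(0, 15) = 15
n1.2.3 (Gita): max(-4, -17) = -4
n1.2 (Yuki): min(19, 15, -4) = -4
n1.3.1 (Gita): max(0, 6, 9, -10) = 9
n1.3.2 (Gita): max(7, 4) = 7
n1.3.3 (Gita): max(-14, 7, 16) = 16
n1.3 (Yuki): min(9, 7, 16) = 7
n1 (Gita): max(13, -4, 7) = 13
n2.1.1 (Gita): max(6, 18) = 18
n2.1.2 (Gita): max(5, -1) = 5
n2.1 (Yuki): min(18, 5) = 5
n2.2.1 (Gita): max(-10, -15) = -10
n2.2.2 (Gita): max(-14, 17, -3, -5) = 17
n2.2 (Yuki): min(-10, 17) = -10
n2 (Gita): max(5, -10) = 5
r (Yuki): min(13, 5) = 5
Yuki at r wants the lowest of {n1=13, n2=5}, so chooses n2.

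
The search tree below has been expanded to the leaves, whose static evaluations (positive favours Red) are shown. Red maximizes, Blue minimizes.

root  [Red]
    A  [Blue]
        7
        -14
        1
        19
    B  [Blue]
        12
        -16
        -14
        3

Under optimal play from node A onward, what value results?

A (Blue): min(7, -14, 1, 19) = -14

-14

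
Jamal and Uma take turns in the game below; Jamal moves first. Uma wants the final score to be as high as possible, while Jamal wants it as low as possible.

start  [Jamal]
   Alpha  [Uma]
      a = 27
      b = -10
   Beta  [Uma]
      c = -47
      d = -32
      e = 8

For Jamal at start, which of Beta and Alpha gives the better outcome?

Beta (Uma): max(-47, -32, 8) = 8
Alpha (Uma): max(27, -10) = 27
Jamal prefers the lower value; Beta=8, Alpha=27. Beta is better since 8 < 27.

Beta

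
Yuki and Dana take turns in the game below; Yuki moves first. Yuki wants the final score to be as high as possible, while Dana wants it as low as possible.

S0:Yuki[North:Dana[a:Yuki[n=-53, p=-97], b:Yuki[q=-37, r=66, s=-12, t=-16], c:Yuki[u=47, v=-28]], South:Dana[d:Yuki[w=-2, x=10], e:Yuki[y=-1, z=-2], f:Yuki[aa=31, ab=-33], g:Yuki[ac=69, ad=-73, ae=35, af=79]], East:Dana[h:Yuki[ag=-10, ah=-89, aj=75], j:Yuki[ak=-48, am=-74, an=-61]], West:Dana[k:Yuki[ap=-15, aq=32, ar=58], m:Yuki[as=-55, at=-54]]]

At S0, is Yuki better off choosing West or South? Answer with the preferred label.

South

k (Yuki): max(-15, 32, 58) = 58
m (Yuki): max(-55, -54) = -54
West (Dana): min(58, -54) = -54
d (Yuki): max(-2, 10) = 10
e (Yuki): max(-1, -2) = -1
f (Yuki): max(31, -33) = 31
g (Yuki): max(69, -73, 35, 79) = 79
South (Dana): min(10, -1, 31, 79) = -1
Yuki prefers the higher value; West=-54, South=-1. South is better since -1 > -54.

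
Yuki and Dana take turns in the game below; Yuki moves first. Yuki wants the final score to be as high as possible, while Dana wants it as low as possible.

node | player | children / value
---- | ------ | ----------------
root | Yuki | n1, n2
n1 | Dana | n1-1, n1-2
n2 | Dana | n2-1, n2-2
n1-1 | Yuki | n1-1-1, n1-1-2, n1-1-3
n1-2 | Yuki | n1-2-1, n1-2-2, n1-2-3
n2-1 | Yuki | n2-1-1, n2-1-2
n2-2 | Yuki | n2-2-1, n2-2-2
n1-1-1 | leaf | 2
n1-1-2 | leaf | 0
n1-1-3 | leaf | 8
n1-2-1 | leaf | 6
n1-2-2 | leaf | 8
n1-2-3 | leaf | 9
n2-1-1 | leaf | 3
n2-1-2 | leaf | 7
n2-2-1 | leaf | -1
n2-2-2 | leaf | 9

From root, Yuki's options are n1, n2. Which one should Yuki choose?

n1-1 (Yuki): max(2, 0, 8) = 8
n1-2 (Yuki): max(6, 8, 9) = 9
n1 (Dana): min(8, 9) = 8
n2-1 (Yuki): max(3, 7) = 7
n2-2 (Yuki): max(-1, 9) = 9
n2 (Dana): min(7, 9) = 7
root (Yuki): max(8, 7) = 8
Yuki at root wants the highest of {n1=8, n2=7}, so chooses n1.

n1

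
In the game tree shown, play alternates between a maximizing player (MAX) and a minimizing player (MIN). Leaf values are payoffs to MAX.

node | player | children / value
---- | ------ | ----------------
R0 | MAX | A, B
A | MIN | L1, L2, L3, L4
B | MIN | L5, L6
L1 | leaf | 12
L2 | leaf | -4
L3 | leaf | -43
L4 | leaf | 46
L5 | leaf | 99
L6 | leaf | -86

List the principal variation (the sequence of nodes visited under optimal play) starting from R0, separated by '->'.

R0 -> A -> L3

A (MIN): min(12, -4, -43, 46) = -43
B (MIN): min(99, -86) = -86
R0 (MAX): max(-43, -86) = -43
At R0, MAX picks A (highest: -43).
At A, MIN picks L3 (lowest: -43).
Terminal value -43.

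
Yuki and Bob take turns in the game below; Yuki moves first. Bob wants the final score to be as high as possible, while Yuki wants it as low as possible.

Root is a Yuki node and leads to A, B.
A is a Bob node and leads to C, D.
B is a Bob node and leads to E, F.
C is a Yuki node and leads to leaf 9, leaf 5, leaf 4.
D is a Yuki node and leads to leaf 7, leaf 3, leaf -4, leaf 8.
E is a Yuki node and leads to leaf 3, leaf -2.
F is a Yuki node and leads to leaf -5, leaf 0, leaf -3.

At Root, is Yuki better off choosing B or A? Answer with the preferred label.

E (Yuki): min(3, -2) = -2
F (Yuki): min(-5, 0, -3) = -5
B (Bob): max(-2, -5) = -2
C (Yuki): min(9, 5, 4) = 4
D (Yuki): min(7, 3, -4, 8) = -4
A (Bob): max(4, -4) = 4
Yuki prefers the lower value; B=-2, A=4. B is better since -2 < 4.

B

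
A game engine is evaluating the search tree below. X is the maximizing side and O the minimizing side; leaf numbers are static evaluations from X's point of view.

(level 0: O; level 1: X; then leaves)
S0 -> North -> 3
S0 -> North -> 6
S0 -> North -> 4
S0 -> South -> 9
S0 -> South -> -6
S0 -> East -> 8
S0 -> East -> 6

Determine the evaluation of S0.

6

North (X): max(3, 6, 4) = 6
South (X): max(9, -6) = 9
East (X): max(8, 6) = 8
S0 (O): min(6, 9, 8) = 6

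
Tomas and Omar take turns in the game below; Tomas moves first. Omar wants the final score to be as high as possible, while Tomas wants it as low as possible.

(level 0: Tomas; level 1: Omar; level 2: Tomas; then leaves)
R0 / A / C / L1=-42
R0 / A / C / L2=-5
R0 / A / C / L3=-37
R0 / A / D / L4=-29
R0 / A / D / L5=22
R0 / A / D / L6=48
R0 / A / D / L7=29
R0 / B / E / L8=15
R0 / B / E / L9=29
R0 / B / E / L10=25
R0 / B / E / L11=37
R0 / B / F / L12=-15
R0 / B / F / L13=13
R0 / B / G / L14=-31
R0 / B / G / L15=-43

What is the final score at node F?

F (Tomas): min(-15, 13) = -15

-15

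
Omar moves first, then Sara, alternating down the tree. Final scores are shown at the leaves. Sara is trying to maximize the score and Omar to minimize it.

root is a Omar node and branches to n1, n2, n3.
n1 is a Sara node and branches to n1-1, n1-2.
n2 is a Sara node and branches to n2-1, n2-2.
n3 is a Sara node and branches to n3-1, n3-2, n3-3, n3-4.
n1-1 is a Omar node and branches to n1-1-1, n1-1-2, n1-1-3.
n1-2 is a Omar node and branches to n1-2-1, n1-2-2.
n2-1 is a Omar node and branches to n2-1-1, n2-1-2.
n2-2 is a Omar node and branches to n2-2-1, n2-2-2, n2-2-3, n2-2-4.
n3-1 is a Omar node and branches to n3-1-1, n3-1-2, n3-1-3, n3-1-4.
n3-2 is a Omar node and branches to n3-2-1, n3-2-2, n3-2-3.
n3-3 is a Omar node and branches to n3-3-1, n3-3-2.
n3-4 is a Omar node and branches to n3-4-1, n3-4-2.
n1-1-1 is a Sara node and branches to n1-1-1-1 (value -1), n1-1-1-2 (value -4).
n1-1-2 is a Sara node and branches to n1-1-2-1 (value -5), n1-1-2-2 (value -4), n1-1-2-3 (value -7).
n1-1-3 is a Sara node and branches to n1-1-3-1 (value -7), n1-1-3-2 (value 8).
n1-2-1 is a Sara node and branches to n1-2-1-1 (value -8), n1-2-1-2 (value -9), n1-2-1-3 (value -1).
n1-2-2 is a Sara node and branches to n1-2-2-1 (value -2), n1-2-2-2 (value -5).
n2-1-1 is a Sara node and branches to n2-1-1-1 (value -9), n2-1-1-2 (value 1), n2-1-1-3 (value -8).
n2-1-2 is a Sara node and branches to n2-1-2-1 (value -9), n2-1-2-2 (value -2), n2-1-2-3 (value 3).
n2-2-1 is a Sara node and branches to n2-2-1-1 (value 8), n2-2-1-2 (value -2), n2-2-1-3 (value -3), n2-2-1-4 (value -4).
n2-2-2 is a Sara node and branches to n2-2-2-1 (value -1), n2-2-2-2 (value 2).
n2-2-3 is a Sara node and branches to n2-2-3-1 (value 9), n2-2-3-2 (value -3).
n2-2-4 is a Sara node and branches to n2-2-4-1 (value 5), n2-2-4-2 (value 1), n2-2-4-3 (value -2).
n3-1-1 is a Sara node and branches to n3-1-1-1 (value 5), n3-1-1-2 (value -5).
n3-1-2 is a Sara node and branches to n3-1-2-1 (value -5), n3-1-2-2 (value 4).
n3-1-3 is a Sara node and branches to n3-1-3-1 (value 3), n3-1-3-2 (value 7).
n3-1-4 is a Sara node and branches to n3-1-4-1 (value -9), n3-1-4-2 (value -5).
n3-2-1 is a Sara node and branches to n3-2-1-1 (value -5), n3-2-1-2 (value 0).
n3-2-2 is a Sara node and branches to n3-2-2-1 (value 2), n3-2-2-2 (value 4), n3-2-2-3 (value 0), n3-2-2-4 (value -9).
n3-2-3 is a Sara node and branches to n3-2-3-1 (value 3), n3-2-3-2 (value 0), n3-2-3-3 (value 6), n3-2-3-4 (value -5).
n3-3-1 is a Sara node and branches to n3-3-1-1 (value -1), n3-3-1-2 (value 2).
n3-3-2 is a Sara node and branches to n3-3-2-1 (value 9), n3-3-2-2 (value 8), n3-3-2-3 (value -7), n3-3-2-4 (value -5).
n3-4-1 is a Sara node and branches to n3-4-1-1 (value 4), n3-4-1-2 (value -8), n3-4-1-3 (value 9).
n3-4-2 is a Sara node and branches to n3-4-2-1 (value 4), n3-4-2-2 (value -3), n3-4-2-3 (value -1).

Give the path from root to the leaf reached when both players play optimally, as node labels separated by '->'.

n1-1-1 (Sara): max(-1, -4) = -1
n1-1-2 (Sara): max(-5, -4, -7) = -4
n1-1-3 (Sara): max(-7, 8) = 8
n1-1 (Omar): min(-1, -4, 8) = -4
n1-2-1 (Sara): max(-8, -9, -1) = -1
n1-2-2 (Sara): max(-2, -5) = -2
n1-2 (Omar): min(-1, -2) = -2
n1 (Sara): max(-4, -2) = -2
n2-1-1 (Sara): max(-9, 1, -8) = 1
n2-1-2 (Sara): max(-9, -2, 3) = 3
n2-1 (Omar): min(1, 3) = 1
n2-2-1 (Sara): max(8, -2, -3, -4) = 8
n2-2-2 (Sara): max(-1, 2) = 2
n2-2-3 (Sara): max(9, -3) = 9
n2-2-4 (Sara): max(5, 1, -2) = 5
n2-2 (Omar): min(8, 2, 9, 5) = 2
n2 (Sara): max(1, 2) = 2
n3-1-1 (Sara): max(5, -5) = 5
n3-1-2 (Sara): max(-5, 4) = 4
n3-1-3 (Sara): max(3, 7) = 7
n3-1-4 (Sara): max(-9, -5) = -5
n3-1 (Omar): min(5, 4, 7, -5) = -5
n3-2-1 (Sara): max(-5, 0) = 0
n3-2-2 (Sara): max(2, 4, 0, -9) = 4
n3-2-3 (Sara): max(3, 0, 6, -5) = 6
n3-2 (Omar): min(0, 4, 6) = 0
n3-3-1 (Sara): max(-1, 2) = 2
n3-3-2 (Sara): max(9, 8, -7, -5) = 9
n3-3 (Omar): min(2, 9) = 2
n3-4-1 (Sara): max(4, -8, 9) = 9
n3-4-2 (Sara): max(4, -3, -1) = 4
n3-4 (Omar): min(9, 4) = 4
n3 (Sara): max(-5, 0, 2, 4) = 4
root (Omar): min(-2, 2, 4) = -2
At root, Omar picks n1 (lowest: -2).
At n1, Sara picks n1-2 (highest: -2).
At n1-2, Omar picks n1-2-2 (lowest: -2).
At n1-2-2, Sara picks n1-2-2-1 (highest: -2).
Terminal value -2.

root -> n1 -> n1-2 -> n1-2-2 -> n1-2-2-1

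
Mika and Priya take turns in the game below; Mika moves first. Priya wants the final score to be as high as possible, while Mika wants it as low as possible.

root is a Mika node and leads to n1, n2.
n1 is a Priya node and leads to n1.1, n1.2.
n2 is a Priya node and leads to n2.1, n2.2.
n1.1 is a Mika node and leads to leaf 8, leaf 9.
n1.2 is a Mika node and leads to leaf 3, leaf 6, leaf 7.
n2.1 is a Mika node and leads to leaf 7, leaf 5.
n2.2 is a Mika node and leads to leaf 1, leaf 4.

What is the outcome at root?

5

n1.1 (Mika): min(8, 9) = 8
n1.2 (Mika): min(3, 6, 7) = 3
n1 (Priya): max(8, 3) = 8
n2.1 (Mika): min(7, 5) = 5
n2.2 (Mika): min(1, 4) = 1
n2 (Priya): max(5, 1) = 5
root (Mika): min(8, 5) = 5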